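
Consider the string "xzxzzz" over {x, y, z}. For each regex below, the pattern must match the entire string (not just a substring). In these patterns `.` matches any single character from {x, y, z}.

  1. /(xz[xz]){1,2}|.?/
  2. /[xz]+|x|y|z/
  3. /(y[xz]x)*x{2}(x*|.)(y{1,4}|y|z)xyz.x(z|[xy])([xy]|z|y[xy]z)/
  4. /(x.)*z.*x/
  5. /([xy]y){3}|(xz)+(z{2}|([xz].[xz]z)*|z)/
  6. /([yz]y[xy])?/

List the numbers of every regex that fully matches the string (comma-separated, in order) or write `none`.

1 → no match
2 → match
3 → no match
4 → no match — must end with "x"
5 → match
6 → no match

2, 5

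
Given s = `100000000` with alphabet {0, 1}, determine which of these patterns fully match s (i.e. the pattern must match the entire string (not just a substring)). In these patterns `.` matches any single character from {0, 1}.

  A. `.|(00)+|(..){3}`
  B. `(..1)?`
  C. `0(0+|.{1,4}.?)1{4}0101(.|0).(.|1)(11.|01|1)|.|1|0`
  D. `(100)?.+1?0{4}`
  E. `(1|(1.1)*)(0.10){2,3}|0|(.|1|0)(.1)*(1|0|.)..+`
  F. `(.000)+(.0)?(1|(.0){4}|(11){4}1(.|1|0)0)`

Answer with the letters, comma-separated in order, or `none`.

D, E

A → no match
B → no match
C → no match
D → match
E → match
F → no match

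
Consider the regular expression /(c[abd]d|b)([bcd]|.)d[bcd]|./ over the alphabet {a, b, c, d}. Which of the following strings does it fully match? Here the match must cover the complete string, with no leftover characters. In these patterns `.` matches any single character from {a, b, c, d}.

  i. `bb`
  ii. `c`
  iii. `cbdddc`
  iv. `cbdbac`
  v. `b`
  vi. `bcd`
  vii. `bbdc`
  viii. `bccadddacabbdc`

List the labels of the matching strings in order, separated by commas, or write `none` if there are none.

i. `bb` → no match
ii. `c` → match
iii. `cbdddc` → match
iv. `cbdbac` → no match
v. `b` → match
vi. `bcd` → no match
vii. `bbdc` → match
viii → no match

ii, iii, v, vii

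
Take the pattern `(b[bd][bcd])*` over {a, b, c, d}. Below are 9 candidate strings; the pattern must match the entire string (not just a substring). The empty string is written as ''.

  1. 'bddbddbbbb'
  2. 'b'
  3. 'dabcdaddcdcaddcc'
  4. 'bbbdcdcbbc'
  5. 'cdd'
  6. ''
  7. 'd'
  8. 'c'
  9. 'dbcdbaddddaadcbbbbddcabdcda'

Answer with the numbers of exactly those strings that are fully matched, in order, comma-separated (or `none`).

6

1 → no match
2 → no match
3 → no match
4 → no match
5 → no match
6 → match
7 → no match
8 → no match
9 → no match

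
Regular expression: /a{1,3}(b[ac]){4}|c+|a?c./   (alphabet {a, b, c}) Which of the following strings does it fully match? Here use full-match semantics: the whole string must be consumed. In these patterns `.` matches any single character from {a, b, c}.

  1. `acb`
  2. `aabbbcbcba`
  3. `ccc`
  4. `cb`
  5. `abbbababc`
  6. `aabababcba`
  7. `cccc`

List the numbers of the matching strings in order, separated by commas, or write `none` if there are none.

1, 3, 4, 6, 7

1 → match
2 → no match
3 → match
4 → match
5 → no match
6 → match
7 → match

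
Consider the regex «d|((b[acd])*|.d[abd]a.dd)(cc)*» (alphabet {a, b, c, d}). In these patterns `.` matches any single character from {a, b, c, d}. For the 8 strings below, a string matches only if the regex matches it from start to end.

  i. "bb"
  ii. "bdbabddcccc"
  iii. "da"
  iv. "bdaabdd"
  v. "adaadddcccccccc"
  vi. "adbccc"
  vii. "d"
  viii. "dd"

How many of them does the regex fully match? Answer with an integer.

i. "bb" → no match
ii. "bdbabddcccc" → match
iii. "da" → no match
iv. "bdaabdd" → match
v → match
vi. "adbccc" → no match
vii. "d" → match
viii. "dd" → no match
Total matched: 4

4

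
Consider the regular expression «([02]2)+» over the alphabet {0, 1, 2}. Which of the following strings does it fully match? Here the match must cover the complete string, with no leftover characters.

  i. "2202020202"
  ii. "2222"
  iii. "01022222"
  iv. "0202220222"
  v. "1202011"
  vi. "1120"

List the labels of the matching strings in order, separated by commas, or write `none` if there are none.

i → match
ii → match
iii → no match
iv → match
v → no match — must end with "2"
vi → no match — must end with "2"

i, ii, iv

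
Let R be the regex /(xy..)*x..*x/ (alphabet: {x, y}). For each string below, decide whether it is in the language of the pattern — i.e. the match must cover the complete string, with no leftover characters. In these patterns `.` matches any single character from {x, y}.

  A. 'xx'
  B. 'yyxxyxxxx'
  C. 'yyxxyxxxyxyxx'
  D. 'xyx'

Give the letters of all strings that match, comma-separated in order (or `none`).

D

A → no match
B → no match
C → no match
D → match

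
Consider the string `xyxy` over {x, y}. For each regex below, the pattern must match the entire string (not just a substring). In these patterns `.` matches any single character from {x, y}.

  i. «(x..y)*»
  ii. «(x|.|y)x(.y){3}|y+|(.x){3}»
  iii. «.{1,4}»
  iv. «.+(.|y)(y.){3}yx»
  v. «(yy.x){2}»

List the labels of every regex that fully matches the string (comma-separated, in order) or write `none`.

i → match
ii → no match
iii → match
iv → no match — must end with `yx`
v → no match — must start with `yy`

i, iii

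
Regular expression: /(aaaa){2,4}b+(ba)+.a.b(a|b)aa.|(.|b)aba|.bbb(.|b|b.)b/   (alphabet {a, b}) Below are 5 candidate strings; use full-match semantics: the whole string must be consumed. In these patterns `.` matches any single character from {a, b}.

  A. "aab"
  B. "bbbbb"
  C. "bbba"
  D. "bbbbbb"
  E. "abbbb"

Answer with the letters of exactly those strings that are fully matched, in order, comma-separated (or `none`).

D

A → no match
B → no match
C → no match
D → match
E → no match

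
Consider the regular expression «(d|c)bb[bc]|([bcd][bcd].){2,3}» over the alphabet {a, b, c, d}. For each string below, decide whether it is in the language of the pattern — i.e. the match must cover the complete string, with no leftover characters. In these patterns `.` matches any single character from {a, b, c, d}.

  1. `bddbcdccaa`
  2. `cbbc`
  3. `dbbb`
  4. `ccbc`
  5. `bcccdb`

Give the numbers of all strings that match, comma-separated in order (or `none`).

2, 3, 5

1 → no match
2 → match
3 → match
4 → no match
5 → match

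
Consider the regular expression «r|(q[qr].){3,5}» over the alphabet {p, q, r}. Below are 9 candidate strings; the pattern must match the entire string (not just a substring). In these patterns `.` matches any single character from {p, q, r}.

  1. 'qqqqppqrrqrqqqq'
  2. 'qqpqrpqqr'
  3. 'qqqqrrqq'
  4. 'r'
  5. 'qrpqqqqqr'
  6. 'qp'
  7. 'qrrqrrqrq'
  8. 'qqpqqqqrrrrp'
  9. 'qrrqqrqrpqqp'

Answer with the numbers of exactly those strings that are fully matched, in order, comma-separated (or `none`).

1 → no match
2 → match
3 → no match
4 → match
5 → match
6 → no match
7 → match
8 → no match
9 → match

2, 4, 5, 7, 9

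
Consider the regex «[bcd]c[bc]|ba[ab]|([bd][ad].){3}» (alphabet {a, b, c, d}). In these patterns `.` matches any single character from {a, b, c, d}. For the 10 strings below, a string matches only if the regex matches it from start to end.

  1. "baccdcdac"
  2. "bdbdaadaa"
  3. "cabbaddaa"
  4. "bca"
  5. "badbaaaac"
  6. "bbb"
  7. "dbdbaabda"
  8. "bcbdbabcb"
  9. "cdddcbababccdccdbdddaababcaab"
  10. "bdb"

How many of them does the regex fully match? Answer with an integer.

1

1 → no match
2 → match
3 → no match
4 → no match
5 → no match
6 → no match
7 → no match
8 → no match
9 → no match
10 → no match
Total matched: 1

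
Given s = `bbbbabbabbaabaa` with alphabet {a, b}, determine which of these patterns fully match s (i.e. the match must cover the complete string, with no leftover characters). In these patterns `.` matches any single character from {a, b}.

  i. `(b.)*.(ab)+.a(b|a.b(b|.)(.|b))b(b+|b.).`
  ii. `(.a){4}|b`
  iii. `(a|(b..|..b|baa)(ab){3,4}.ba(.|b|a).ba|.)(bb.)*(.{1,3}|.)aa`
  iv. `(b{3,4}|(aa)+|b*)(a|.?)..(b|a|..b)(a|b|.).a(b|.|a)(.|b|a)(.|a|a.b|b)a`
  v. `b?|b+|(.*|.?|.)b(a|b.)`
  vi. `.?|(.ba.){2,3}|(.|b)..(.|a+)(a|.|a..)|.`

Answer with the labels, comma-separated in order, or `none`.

i → no match
ii → no match
iii → no match
iv → match
v → no match
vi → no match

iv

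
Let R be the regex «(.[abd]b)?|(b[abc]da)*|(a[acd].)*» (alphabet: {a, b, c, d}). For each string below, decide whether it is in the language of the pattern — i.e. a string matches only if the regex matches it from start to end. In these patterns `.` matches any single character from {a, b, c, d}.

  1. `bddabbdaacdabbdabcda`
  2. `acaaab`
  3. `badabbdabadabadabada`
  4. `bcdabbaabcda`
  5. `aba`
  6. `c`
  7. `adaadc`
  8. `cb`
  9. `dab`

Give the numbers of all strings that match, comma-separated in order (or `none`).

1 → no match
2. `acaaab` → match
3 → match
4. `bcdabbaabcda` → no match
5. `aba` → no match
6. `c` → no match
7. `adaadc` → match
8. `cb` → no match
9. `dab` → match

2, 3, 7, 9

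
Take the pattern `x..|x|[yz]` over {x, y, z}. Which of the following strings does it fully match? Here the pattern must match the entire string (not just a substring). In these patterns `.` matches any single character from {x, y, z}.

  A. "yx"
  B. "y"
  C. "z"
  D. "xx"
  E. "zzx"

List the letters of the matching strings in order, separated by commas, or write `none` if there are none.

B, C

A. "yx" → no match
B. "y" → match
C. "z" → match
D. "xx" → no match
E. "zzx" → no match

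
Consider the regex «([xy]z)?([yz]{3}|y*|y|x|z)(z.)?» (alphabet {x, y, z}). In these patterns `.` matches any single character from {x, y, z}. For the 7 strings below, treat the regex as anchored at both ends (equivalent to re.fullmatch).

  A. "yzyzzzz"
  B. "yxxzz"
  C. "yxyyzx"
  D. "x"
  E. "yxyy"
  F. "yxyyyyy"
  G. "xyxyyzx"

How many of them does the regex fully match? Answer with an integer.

A → match
B → no match
C → no match
D → match
E → no match
F → no match
G → no match
Total matched: 2

2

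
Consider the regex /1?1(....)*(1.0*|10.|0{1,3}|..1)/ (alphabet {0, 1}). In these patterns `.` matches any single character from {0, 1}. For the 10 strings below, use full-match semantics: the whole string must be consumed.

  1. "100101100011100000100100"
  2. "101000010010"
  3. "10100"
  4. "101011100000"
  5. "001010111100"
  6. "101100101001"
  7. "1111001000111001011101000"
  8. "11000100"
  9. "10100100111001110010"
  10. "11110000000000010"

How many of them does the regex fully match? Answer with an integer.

1 → match
2 → no match
3 → no match
4 → match
5 → no match
6 → match
7 → match
8 → match
9 → no match
10 → no match
Total matched: 5

5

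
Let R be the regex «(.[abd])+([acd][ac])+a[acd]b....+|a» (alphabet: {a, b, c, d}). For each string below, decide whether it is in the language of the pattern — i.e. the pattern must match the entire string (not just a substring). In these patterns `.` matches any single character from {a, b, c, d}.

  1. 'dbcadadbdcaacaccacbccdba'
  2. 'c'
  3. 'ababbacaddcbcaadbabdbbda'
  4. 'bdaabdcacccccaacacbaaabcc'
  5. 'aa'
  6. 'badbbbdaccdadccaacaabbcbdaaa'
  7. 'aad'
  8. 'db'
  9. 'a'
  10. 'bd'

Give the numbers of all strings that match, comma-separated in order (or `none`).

1 → match
2. 'c' → no match
3 → match
4 → match
5. 'aa' → no match
6 → match
7. 'aad' → no match
8. 'db' → no match
9. 'a' → match
10. 'bd' → no match

1, 3, 4, 6, 9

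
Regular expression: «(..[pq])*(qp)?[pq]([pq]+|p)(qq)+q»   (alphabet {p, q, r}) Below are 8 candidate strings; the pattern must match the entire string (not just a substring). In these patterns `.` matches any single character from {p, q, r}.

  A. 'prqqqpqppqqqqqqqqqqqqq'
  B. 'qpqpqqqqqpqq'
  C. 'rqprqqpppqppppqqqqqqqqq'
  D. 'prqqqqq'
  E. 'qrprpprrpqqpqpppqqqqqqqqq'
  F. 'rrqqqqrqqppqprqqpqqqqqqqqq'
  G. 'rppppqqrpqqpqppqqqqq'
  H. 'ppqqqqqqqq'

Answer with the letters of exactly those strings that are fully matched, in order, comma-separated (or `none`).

A → match
B → no match — must end with 'qqq'
C → match
D → no match
E → match
F → match
G → match
H → match

A, C, E, F, G, H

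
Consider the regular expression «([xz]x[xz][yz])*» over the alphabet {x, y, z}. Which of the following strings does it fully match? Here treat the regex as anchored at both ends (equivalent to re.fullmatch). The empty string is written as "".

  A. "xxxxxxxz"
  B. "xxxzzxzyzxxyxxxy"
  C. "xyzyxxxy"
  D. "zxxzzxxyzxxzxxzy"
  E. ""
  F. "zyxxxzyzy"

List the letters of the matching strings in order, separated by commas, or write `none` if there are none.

A → no match
B → match
C → no match
D → match
E → match
F → no match

B, D, E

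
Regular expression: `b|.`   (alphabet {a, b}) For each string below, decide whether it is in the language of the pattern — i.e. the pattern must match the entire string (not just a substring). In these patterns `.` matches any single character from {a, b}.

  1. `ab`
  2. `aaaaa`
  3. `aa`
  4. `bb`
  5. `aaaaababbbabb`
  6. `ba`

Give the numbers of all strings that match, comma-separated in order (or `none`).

1 → no match
2 → no match
3 → no match
4 → no match
5 → no match
6 → no match

none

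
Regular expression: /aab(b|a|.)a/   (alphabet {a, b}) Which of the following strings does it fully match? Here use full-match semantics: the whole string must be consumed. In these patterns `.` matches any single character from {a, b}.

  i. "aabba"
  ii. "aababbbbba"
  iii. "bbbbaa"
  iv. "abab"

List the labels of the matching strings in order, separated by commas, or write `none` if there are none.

i. "aabba" → match
ii. "aababbbbba" → no match
iii. "bbbbaa" → no match — must start with "aab"
iv. "abab" → no match — must start with "aab"

i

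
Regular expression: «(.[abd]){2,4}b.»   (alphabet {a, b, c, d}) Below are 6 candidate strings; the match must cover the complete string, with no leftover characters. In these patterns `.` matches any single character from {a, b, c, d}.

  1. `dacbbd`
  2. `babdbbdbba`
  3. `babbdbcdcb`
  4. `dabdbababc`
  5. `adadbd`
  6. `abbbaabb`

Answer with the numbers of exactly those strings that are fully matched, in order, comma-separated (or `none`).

1 → match
2 → match
3 → no match
4 → match
5 → match
6 → match

1, 2, 4, 5, 6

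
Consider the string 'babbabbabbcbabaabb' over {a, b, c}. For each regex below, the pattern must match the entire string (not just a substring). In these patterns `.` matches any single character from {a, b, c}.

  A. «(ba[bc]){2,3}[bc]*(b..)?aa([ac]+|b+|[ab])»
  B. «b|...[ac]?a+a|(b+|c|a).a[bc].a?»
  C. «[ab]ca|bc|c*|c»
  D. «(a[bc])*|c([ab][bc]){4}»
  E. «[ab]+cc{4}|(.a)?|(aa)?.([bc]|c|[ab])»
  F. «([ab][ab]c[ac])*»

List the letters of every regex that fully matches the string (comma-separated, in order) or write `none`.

A → match
B → no match
C → no match
D → no match
E → no match
F → no match

A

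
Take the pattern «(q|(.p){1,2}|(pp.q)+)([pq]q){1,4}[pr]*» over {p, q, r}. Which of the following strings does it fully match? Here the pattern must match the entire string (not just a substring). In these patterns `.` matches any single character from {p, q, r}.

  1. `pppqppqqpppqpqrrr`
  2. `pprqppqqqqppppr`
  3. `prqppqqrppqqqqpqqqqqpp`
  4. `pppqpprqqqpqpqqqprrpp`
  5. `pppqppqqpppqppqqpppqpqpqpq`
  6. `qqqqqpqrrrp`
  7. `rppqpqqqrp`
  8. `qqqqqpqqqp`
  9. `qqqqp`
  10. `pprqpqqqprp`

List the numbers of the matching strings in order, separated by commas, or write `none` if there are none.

1 → match
2 → match
3 → no match
4 → match
5 → match
6 → match
7 → match
8 → match
9 → no match
10 → match

1, 2, 4, 5, 6, 7, 8, 10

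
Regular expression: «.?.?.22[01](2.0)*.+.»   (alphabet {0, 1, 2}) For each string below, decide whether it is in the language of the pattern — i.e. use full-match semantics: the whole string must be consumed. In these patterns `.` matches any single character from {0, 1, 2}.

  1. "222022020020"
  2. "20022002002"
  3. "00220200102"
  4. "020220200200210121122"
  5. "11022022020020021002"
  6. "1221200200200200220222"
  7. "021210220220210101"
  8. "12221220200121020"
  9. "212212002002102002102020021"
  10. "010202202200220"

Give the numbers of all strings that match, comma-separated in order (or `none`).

1, 2, 3, 4, 5, 6, 8, 9

1 → match
2 → match
3 → match
4 → match
5 → match
6 → match
7 → no match
8 → match
9 → match
10 → no match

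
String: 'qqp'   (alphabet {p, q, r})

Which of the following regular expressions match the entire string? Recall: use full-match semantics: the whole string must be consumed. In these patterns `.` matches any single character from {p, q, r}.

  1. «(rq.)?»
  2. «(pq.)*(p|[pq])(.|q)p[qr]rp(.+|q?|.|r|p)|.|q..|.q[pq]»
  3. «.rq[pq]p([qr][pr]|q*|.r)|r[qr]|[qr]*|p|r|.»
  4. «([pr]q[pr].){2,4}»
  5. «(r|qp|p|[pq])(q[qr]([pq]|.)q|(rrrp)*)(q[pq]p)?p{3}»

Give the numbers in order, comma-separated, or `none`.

2

1 → no match
2 → match
3 → no match
4 → no match
5 → no match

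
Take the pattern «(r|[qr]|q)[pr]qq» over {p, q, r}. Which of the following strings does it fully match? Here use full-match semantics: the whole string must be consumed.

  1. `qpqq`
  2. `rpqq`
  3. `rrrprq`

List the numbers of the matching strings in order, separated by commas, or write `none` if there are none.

1, 2

1 → match
2 → match
3 → no match — must end with `qq`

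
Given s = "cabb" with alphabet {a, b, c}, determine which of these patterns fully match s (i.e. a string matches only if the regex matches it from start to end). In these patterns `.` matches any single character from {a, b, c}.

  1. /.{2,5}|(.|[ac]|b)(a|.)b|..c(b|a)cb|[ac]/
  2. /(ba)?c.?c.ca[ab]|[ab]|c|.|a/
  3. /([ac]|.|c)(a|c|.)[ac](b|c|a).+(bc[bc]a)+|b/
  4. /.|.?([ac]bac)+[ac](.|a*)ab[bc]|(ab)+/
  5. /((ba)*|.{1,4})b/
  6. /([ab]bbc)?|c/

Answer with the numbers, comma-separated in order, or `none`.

1, 5

1 → match
2 → no match
3 → no match
4 → no match
5 → match
6 → no match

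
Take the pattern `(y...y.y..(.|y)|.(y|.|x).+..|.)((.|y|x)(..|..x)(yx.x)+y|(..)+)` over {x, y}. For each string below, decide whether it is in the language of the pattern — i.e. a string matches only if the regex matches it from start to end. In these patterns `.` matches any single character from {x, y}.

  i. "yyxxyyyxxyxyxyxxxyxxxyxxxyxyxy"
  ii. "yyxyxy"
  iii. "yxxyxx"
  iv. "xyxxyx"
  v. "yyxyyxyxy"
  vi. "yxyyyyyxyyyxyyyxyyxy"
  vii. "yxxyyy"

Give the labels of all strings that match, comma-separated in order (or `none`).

i, v, vi

i → match
ii → no match
iii → no match
iv → no match
v → match
vi → match
vii → no match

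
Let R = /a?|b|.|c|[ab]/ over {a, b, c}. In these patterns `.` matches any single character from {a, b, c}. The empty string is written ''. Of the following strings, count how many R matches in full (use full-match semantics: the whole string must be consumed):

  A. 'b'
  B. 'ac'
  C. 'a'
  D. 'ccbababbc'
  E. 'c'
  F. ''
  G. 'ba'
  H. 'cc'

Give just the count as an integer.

4

A → match
B → no match
C → match
D → no match
E → match
F → match
G → no match
H → no match
Total matched: 4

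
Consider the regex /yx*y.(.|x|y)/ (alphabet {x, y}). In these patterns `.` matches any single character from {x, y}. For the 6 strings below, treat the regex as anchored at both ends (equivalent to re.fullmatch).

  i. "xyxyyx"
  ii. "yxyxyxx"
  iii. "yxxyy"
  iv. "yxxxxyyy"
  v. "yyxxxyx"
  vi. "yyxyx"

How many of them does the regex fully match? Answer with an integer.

1

i → no match — must start with "y"
ii → no match
iii → no match
iv → match
v → no match
vi → no match
Total matched: 1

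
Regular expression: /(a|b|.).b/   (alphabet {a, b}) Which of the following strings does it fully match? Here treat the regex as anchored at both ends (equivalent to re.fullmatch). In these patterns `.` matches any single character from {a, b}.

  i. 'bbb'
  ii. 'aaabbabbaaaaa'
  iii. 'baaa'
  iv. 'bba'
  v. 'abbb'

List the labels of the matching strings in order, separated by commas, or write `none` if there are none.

i

i → match
ii → no match — must end with 'b'
iii → no match — must end with 'b'
iv → no match — must end with 'b'
v → no match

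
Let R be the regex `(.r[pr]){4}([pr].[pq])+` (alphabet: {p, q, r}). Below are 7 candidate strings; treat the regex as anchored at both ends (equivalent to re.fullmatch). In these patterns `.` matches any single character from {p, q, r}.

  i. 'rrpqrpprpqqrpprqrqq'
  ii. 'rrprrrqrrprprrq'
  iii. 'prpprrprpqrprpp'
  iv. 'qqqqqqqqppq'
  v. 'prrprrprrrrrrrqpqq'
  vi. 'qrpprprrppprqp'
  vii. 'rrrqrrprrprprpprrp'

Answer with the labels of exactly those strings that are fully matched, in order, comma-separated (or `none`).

i → no match
ii → match
iii → match
iv. 'qqqqqqqqppq' → no match
v → match
vi → no match
vii → match

ii, iii, v, vii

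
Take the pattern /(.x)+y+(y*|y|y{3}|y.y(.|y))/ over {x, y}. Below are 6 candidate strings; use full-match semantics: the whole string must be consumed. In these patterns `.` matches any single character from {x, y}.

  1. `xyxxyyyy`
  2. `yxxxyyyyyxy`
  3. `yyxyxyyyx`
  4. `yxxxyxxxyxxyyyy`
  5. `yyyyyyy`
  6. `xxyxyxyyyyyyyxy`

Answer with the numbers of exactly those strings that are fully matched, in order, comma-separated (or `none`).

none

1. `xyxxyyyy` → no match
2. `yxxxyyyyyxy` → no match
3. `yyxyxyyyx` → no match
4 → no match
5. `yyyyyyy` → no match
6 → no match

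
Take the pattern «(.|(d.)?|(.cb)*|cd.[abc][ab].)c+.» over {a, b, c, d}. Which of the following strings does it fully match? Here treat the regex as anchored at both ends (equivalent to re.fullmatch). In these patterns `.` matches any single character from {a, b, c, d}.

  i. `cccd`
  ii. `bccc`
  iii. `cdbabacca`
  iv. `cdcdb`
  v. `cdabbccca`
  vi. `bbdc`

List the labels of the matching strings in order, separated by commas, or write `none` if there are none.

i → match
ii → match
iii → match
iv → no match
v → match
vi → no match

i, ii, iii, v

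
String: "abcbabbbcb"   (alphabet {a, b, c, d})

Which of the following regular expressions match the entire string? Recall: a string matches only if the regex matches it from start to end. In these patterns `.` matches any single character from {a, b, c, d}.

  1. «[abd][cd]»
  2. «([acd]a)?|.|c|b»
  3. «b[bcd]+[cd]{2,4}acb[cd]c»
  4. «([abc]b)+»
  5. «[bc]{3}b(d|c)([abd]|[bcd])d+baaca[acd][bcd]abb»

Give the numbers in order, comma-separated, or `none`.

4

1 → no match
2 → no match
3 → no match — must start with "b"
4 → match
5 → no match — must end with "abb"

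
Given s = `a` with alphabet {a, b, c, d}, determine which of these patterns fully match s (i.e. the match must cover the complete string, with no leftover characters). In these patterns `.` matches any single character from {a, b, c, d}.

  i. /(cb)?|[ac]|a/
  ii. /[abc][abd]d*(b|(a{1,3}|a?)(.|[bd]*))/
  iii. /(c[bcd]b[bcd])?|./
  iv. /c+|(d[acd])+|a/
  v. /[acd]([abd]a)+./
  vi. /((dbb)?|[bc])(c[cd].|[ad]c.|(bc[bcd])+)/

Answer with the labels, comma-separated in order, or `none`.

i, iii, iv

i → match
ii → no match
iii → match
iv → match
v → no match
vi → no match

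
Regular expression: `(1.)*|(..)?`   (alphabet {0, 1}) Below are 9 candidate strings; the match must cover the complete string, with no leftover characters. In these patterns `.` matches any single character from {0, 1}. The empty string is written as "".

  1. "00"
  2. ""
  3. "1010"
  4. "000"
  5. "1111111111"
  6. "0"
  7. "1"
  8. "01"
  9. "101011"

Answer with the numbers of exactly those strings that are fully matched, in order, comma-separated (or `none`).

1, 2, 3, 5, 8, 9

1 → match
2 → match
3 → match
4 → no match
5 → match
6 → no match
7 → no match
8 → match
9 → match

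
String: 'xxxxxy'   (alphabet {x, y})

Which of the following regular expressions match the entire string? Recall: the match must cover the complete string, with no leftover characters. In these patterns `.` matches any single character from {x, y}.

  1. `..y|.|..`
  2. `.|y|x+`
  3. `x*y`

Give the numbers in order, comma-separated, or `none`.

3

1 → no match
2 → no match
3 → match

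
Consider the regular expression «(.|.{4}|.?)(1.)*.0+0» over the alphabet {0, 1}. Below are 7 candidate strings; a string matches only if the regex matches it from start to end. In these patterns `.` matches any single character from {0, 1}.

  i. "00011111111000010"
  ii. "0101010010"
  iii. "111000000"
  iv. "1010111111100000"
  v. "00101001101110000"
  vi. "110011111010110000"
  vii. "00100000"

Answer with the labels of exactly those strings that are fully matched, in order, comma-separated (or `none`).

i → no match — must end with "00"
ii → no match — must end with "00"
iii → match
iv → match
v → no match
vi → match
vii → match

iii, iv, vi, vii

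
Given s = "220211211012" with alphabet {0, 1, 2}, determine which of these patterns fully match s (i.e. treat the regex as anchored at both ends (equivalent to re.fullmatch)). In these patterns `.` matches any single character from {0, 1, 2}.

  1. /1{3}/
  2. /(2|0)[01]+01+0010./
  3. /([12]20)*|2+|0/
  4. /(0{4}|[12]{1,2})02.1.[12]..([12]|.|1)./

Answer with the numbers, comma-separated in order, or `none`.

4

1 → no match — must start with "1"
2 → no match
3 → no match
4 → match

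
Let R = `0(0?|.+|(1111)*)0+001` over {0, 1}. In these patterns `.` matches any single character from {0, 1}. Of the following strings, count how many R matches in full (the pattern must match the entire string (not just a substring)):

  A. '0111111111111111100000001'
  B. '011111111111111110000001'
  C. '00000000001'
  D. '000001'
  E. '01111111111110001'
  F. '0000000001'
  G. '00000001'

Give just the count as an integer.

7

A → match
B → match
C. '00000000001' → match
D. '000001' → match
E → match
F. '0000000001' → match
G. '00000001' → match
Total matched: 7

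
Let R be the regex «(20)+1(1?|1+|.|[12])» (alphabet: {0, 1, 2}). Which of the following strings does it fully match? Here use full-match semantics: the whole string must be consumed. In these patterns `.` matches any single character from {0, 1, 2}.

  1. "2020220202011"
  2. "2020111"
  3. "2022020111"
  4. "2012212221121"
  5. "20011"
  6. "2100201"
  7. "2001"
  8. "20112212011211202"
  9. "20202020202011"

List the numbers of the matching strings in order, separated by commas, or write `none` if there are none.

1 → no match
2. "2020111" → match
3. "2022020111" → no match
4 → no match
5. "20011" → no match
6. "2100201" → no match — must start with "20"
7. "2001" → no match
8 → no match
9 → match

2, 9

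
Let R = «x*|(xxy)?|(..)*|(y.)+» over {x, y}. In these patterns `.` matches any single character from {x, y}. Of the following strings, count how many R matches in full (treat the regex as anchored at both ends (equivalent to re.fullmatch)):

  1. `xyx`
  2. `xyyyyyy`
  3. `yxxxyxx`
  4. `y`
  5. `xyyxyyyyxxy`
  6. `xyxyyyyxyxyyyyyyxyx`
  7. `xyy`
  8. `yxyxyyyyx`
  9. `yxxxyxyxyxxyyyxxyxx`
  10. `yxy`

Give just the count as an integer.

1 → no match
2 → no match
3 → no match
4 → no match
5 → no match
6 → no match
7 → no match
8 → no match
9 → no match
10 → no match
Total matched: 0

0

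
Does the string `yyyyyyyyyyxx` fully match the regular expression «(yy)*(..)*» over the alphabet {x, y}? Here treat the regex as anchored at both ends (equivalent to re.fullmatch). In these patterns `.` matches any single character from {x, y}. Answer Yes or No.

Yes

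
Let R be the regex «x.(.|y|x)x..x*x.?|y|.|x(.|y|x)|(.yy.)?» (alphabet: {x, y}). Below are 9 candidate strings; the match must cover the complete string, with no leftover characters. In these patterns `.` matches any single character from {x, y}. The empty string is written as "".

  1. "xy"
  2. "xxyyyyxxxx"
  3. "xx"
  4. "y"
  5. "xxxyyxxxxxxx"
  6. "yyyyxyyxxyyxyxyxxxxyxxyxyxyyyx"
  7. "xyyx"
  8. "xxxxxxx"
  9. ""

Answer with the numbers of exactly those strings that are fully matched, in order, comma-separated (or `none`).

1, 3, 4, 7, 8, 9

1 → match
2 → no match
3 → match
4 → match
5 → no match
6 → no match
7 → match
8 → match
9 → match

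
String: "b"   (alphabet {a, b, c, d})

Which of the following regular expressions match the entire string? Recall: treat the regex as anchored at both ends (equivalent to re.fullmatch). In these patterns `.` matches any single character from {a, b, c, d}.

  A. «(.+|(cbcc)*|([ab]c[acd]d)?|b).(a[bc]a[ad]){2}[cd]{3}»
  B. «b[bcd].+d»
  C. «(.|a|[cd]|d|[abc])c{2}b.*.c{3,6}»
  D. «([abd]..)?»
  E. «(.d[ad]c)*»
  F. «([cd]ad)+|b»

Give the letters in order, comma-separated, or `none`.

F

A → no match
B → no match — must end with "d"
C → no match — must end with "c"
D → no match
E → no match
F → match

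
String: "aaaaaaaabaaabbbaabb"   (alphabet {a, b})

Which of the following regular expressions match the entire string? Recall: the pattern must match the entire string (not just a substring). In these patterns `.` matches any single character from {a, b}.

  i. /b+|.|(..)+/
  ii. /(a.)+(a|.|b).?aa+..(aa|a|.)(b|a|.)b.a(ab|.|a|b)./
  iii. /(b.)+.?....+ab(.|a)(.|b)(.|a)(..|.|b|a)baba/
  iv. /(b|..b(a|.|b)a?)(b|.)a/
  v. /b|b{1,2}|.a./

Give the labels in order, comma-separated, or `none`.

ii

i → no match
ii → match
iii → no match — must start with "b"
iv → no match — must end with "a"
v → no match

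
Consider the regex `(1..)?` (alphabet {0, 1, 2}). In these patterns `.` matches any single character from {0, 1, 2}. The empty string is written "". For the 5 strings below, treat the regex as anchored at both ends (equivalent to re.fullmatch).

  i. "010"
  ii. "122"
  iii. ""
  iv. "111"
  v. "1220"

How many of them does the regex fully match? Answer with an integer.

3

i → no match
ii → match
iii → match
iv → match
v → no match
Total matched: 3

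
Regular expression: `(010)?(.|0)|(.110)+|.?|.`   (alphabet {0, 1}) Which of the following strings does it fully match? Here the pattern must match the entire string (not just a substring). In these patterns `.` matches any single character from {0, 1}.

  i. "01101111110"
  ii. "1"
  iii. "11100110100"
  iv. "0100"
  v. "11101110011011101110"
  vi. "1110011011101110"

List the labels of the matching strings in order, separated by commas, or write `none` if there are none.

i → no match
ii → match
iii → no match
iv → match
v → match
vi → match

ii, iv, v, vi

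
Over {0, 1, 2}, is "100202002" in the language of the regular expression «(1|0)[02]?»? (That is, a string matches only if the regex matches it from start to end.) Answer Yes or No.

No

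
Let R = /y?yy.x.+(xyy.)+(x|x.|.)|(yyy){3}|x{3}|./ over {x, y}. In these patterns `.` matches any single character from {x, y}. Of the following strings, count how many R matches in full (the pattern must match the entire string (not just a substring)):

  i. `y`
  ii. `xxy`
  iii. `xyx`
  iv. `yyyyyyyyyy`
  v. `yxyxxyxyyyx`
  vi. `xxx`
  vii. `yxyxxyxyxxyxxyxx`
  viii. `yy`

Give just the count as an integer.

i. `y` → match
ii. `xxy` → no match
iii. `xyx` → no match
iv. `yyyyyyyyyy` → no match
v. `yxyxxyxyyyx` → no match
vi. `xxx` → match
vii → no match
viii. `yy` → no match
Total matched: 2

2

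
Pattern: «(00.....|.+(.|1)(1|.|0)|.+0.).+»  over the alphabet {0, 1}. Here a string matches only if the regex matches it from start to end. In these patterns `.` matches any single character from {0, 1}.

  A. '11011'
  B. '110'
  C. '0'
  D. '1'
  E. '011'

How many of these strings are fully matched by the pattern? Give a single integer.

1

A → match
B → no match
C → no match
D → no match
E → no match
Total matched: 1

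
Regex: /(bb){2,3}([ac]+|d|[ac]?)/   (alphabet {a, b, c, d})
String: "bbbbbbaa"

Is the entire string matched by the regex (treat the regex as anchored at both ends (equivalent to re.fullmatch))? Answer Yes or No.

Yes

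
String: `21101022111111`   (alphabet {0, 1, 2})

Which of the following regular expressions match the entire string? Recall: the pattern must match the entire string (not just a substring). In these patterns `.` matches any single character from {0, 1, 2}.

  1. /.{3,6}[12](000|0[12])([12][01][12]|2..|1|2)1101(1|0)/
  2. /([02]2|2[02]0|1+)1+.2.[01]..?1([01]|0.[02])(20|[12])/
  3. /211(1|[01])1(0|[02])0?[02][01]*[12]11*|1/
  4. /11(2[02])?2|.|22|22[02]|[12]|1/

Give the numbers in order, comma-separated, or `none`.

3

1 → no match
2 → no match
3 → match
4 → no match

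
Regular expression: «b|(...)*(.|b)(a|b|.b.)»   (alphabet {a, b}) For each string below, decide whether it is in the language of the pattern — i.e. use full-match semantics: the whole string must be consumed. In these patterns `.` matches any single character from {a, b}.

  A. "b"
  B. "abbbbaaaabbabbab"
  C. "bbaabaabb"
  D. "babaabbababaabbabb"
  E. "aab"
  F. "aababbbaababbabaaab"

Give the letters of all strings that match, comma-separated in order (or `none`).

A

A → match
B → no match
C → no match
D → no match
E → no match
F → no match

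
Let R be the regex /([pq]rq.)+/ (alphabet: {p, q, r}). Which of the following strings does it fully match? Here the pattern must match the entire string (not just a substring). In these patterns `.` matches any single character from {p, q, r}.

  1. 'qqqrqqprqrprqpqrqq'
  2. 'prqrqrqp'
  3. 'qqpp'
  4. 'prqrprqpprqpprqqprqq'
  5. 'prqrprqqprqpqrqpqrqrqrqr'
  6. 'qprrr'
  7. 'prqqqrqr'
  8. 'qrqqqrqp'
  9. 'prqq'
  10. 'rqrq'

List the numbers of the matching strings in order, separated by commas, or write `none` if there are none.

2, 4, 5, 7, 8, 9

1 → no match
2 → match
3 → no match
4 → match
5 → match
6 → no match
7 → match
8 → match
9 → match
10 → no match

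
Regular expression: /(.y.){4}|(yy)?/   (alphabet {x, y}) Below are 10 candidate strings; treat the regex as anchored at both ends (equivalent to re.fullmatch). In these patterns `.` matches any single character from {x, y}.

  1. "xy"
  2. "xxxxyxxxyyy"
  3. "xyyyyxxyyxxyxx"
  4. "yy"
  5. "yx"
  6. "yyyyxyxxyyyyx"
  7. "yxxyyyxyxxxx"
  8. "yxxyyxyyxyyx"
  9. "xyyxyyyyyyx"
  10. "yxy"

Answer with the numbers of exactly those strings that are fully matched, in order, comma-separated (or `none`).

4

1. "xy" → no match
2. "xxxxyxxxyyy" → no match
3 → no match
4. "yy" → match
5. "yx" → no match
6 → no match
7. "yxxyyyxyxxxx" → no match
8. "yxxyyxyyxyyx" → no match
9. "xyyxyyyyyyx" → no match
10. "yxy" → no match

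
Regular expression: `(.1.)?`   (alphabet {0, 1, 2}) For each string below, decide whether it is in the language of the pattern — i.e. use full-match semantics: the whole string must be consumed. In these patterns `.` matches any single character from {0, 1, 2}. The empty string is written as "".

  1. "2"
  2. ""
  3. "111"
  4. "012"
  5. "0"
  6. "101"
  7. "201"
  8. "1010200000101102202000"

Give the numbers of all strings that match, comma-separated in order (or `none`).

1 → no match
2 → match
3 → match
4 → match
5 → no match
6 → no match
7 → no match
8 → no match

2, 3, 4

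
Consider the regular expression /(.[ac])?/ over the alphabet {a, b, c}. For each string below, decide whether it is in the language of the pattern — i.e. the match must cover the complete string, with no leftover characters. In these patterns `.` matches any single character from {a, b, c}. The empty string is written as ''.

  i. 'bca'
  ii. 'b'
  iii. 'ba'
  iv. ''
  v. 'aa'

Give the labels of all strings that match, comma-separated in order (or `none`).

iii, iv, v

i → no match
ii → no match
iii → match
iv → match
v → match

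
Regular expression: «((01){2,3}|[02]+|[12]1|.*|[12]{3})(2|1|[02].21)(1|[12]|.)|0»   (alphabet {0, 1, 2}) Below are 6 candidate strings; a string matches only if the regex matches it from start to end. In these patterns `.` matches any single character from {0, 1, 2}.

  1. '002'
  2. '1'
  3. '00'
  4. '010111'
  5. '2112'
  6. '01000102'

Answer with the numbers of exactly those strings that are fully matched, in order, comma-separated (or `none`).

1 → no match
2 → no match
3 → no match
4 → match
5 → match
6 → no match

4, 5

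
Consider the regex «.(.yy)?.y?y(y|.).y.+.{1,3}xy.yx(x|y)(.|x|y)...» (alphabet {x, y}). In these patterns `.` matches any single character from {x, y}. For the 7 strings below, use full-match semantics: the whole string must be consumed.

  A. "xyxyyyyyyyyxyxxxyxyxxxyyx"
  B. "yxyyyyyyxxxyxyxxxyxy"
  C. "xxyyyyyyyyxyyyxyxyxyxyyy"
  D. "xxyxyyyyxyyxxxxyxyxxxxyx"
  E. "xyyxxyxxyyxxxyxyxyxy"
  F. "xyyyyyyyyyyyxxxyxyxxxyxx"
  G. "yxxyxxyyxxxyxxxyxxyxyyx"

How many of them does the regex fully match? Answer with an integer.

4

A → no match
B → match
C → match
D → match
E → no match
F → match
G → no match
Total matched: 4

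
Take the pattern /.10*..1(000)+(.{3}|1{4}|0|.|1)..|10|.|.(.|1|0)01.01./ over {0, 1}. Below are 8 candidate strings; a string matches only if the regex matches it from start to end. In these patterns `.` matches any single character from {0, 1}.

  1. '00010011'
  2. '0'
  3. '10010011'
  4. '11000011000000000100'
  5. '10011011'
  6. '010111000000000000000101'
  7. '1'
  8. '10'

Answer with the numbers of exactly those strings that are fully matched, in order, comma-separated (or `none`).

1 → match
2 → match
3 → match
4 → match
5 → match
6 → match
7 → match
8 → match

1, 2, 3, 4, 5, 6, 7, 8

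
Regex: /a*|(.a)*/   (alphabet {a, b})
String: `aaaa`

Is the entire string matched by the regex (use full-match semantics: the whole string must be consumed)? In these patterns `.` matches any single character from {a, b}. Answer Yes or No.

Yes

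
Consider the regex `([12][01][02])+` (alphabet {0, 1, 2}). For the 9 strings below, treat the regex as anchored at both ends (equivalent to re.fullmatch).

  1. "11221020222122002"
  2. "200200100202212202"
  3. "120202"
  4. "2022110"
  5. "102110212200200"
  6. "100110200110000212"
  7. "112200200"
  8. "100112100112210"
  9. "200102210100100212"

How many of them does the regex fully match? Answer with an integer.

1 → no match
2 → match
3 → no match
4 → no match
5 → match
6 → no match
7 → match
8 → match
9 → match
Total matched: 5

5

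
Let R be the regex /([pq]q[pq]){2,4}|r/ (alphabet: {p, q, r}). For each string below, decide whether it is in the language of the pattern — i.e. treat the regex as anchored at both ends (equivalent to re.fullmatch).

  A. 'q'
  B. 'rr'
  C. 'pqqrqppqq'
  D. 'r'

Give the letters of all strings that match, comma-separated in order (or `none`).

D

A. 'q' → no match
B. 'rr' → no match
C. 'pqqrqppqq' → no match
D. 'r' → match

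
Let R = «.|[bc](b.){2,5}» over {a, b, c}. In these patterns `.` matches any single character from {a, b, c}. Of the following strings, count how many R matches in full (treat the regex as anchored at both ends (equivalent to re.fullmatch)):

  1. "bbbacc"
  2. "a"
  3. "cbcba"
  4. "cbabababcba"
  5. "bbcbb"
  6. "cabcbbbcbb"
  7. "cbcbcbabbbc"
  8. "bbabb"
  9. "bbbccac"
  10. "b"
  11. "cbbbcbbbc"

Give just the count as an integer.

8

1 → no match
2 → match
3 → match
4 → match
5 → match
6 → no match
7 → match
8 → match
9 → no match
10 → match
11 → match
Total matched: 8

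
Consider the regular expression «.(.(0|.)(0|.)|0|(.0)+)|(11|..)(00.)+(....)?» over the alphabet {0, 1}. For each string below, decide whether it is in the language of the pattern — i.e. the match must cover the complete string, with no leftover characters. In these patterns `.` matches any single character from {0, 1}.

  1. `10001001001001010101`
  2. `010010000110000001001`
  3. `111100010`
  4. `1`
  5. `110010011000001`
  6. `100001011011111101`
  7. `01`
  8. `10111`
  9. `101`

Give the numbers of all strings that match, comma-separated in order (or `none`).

1 → no match
2 → no match
3 → no match
4 → no match
5 → no match
6 → no match
7 → no match
8 → no match
9 → no match

none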